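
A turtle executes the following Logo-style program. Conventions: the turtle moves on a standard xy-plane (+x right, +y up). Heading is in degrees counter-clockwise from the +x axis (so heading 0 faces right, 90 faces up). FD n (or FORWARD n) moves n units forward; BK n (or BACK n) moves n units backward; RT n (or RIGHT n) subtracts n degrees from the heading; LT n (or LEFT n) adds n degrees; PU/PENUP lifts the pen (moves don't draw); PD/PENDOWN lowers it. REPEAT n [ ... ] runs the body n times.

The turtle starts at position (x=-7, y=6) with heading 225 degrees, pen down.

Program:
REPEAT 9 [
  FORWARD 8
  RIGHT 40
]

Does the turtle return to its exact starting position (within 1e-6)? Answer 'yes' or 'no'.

Executing turtle program step by step:
Start: pos=(-7,6), heading=225, pen down
REPEAT 9 [
  -- iteration 1/9 --
  FD 8: (-7,6) -> (-12.657,0.343) [heading=225, draw]
  RT 40: heading 225 -> 185
  -- iteration 2/9 --
  FD 8: (-12.657,0.343) -> (-20.626,-0.354) [heading=185, draw]
  RT 40: heading 185 -> 145
  -- iteration 3/9 --
  FD 8: (-20.626,-0.354) -> (-27.18,4.235) [heading=145, draw]
  RT 40: heading 145 -> 105
  -- iteration 4/9 --
  FD 8: (-27.18,4.235) -> (-29.25,11.962) [heading=105, draw]
  RT 40: heading 105 -> 65
  -- iteration 5/9 --
  FD 8: (-29.25,11.962) -> (-25.869,19.212) [heading=65, draw]
  RT 40: heading 65 -> 25
  -- iteration 6/9 --
  FD 8: (-25.869,19.212) -> (-18.619,22.593) [heading=25, draw]
  RT 40: heading 25 -> 345
  -- iteration 7/9 --
  FD 8: (-18.619,22.593) -> (-10.891,20.523) [heading=345, draw]
  RT 40: heading 345 -> 305
  -- iteration 8/9 --
  FD 8: (-10.891,20.523) -> (-6.303,13.97) [heading=305, draw]
  RT 40: heading 305 -> 265
  -- iteration 9/9 --
  FD 8: (-6.303,13.97) -> (-7,6) [heading=265, draw]
  RT 40: heading 265 -> 225
]
Final: pos=(-7,6), heading=225, 9 segment(s) drawn

Start position: (-7, 6)
Final position: (-7, 6)
Distance = 0; < 1e-6 -> CLOSED

Answer: yes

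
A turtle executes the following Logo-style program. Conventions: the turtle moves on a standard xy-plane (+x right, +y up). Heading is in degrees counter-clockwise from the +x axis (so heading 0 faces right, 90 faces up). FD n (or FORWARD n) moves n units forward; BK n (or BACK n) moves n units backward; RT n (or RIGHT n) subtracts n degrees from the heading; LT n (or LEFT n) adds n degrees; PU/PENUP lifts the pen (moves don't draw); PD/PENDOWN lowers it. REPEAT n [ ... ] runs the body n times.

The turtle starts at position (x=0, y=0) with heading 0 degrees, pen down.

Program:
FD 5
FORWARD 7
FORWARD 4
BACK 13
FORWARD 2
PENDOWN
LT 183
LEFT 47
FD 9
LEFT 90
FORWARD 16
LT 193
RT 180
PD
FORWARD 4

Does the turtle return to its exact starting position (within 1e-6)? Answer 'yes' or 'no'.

Executing turtle program step by step:
Start: pos=(0,0), heading=0, pen down
FD 5: (0,0) -> (5,0) [heading=0, draw]
FD 7: (5,0) -> (12,0) [heading=0, draw]
FD 4: (12,0) -> (16,0) [heading=0, draw]
BK 13: (16,0) -> (3,0) [heading=0, draw]
FD 2: (3,0) -> (5,0) [heading=0, draw]
PD: pen down
LT 183: heading 0 -> 183
LT 47: heading 183 -> 230
FD 9: (5,0) -> (-0.785,-6.894) [heading=230, draw]
LT 90: heading 230 -> 320
FD 16: (-0.785,-6.894) -> (11.472,-17.179) [heading=320, draw]
LT 193: heading 320 -> 153
RT 180: heading 153 -> 333
PD: pen down
FD 4: (11.472,-17.179) -> (15.036,-18.995) [heading=333, draw]
Final: pos=(15.036,-18.995), heading=333, 8 segment(s) drawn

Start position: (0, 0)
Final position: (15.036, -18.995)
Distance = 24.226; >= 1e-6 -> NOT closed

Answer: no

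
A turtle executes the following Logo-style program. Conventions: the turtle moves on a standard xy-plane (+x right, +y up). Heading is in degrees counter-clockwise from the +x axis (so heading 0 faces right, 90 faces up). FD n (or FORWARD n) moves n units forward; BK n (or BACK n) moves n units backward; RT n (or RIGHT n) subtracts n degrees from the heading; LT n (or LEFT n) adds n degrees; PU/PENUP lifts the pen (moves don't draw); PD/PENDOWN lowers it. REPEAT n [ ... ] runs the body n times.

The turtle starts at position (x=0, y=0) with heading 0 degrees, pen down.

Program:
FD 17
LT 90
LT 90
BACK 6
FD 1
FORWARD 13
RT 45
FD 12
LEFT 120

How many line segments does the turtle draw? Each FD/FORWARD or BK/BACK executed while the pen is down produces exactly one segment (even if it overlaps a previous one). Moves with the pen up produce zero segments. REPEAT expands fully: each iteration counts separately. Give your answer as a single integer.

Answer: 5

Derivation:
Executing turtle program step by step:
Start: pos=(0,0), heading=0, pen down
FD 17: (0,0) -> (17,0) [heading=0, draw]
LT 90: heading 0 -> 90
LT 90: heading 90 -> 180
BK 6: (17,0) -> (23,0) [heading=180, draw]
FD 1: (23,0) -> (22,0) [heading=180, draw]
FD 13: (22,0) -> (9,0) [heading=180, draw]
RT 45: heading 180 -> 135
FD 12: (9,0) -> (0.515,8.485) [heading=135, draw]
LT 120: heading 135 -> 255
Final: pos=(0.515,8.485), heading=255, 5 segment(s) drawn
Segments drawn: 5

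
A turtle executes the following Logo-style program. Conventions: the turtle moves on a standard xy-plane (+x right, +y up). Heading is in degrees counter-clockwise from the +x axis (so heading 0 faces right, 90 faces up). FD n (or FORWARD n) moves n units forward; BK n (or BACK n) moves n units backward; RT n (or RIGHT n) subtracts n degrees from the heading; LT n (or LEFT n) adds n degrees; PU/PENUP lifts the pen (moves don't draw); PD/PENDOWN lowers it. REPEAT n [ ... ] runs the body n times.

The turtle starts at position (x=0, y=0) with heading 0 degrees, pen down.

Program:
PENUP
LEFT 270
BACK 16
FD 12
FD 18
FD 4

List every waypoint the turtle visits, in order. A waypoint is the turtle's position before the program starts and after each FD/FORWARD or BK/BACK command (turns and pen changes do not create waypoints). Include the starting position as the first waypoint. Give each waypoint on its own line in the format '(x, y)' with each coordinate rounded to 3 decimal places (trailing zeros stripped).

Answer: (0, 0)
(0, 16)
(0, 4)
(0, -14)
(0, -18)

Derivation:
Executing turtle program step by step:
Start: pos=(0,0), heading=0, pen down
PU: pen up
LT 270: heading 0 -> 270
BK 16: (0,0) -> (0,16) [heading=270, move]
FD 12: (0,16) -> (0,4) [heading=270, move]
FD 18: (0,4) -> (0,-14) [heading=270, move]
FD 4: (0,-14) -> (0,-18) [heading=270, move]
Final: pos=(0,-18), heading=270, 0 segment(s) drawn
Waypoints (5 total):
(0, 0)
(0, 16)
(0, 4)
(0, -14)
(0, -18)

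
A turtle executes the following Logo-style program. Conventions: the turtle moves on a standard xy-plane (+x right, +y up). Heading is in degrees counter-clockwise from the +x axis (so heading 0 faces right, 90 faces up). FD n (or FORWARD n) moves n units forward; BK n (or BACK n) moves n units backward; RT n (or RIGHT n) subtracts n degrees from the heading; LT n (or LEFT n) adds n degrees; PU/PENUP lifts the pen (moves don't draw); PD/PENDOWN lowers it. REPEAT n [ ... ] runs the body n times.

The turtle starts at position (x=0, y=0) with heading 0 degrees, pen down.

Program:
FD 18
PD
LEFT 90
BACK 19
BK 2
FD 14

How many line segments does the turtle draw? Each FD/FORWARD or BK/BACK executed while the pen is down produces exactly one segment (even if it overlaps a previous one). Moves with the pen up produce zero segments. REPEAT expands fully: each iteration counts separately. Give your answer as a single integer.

Executing turtle program step by step:
Start: pos=(0,0), heading=0, pen down
FD 18: (0,0) -> (18,0) [heading=0, draw]
PD: pen down
LT 90: heading 0 -> 90
BK 19: (18,0) -> (18,-19) [heading=90, draw]
BK 2: (18,-19) -> (18,-21) [heading=90, draw]
FD 14: (18,-21) -> (18,-7) [heading=90, draw]
Final: pos=(18,-7), heading=90, 4 segment(s) drawn
Segments drawn: 4

Answer: 4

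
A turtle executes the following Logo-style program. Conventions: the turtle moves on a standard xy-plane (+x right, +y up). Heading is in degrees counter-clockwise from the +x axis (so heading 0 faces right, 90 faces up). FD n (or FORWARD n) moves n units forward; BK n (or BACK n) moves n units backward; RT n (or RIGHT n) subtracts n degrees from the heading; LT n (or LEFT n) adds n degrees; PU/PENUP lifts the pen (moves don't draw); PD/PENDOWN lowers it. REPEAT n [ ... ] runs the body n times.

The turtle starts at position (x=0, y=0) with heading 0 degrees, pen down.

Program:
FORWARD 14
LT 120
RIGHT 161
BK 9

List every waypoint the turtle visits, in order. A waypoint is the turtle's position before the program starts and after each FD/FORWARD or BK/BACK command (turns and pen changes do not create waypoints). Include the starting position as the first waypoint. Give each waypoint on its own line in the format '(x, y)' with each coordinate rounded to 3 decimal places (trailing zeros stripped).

Executing turtle program step by step:
Start: pos=(0,0), heading=0, pen down
FD 14: (0,0) -> (14,0) [heading=0, draw]
LT 120: heading 0 -> 120
RT 161: heading 120 -> 319
BK 9: (14,0) -> (7.208,5.905) [heading=319, draw]
Final: pos=(7.208,5.905), heading=319, 2 segment(s) drawn
Waypoints (3 total):
(0, 0)
(14, 0)
(7.208, 5.905)

Answer: (0, 0)
(14, 0)
(7.208, 5.905)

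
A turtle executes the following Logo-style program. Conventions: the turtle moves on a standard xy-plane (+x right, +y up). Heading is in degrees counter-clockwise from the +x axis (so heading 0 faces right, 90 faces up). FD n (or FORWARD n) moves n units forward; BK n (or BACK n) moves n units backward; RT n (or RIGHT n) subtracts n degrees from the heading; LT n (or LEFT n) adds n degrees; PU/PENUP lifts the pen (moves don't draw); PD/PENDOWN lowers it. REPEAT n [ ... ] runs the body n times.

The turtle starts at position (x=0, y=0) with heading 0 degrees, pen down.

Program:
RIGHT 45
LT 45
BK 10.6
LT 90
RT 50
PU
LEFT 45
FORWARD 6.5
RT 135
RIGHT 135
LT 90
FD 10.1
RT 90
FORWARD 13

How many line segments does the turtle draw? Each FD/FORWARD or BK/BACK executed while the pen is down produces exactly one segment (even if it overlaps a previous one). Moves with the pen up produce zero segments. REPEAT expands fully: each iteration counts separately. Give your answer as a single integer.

Answer: 1

Derivation:
Executing turtle program step by step:
Start: pos=(0,0), heading=0, pen down
RT 45: heading 0 -> 315
LT 45: heading 315 -> 0
BK 10.6: (0,0) -> (-10.6,0) [heading=0, draw]
LT 90: heading 0 -> 90
RT 50: heading 90 -> 40
PU: pen up
LT 45: heading 40 -> 85
FD 6.5: (-10.6,0) -> (-10.033,6.475) [heading=85, move]
RT 135: heading 85 -> 310
RT 135: heading 310 -> 175
LT 90: heading 175 -> 265
FD 10.1: (-10.033,6.475) -> (-10.914,-3.586) [heading=265, move]
RT 90: heading 265 -> 175
FD 13: (-10.914,-3.586) -> (-23.864,-2.453) [heading=175, move]
Final: pos=(-23.864,-2.453), heading=175, 1 segment(s) drawn
Segments drawn: 1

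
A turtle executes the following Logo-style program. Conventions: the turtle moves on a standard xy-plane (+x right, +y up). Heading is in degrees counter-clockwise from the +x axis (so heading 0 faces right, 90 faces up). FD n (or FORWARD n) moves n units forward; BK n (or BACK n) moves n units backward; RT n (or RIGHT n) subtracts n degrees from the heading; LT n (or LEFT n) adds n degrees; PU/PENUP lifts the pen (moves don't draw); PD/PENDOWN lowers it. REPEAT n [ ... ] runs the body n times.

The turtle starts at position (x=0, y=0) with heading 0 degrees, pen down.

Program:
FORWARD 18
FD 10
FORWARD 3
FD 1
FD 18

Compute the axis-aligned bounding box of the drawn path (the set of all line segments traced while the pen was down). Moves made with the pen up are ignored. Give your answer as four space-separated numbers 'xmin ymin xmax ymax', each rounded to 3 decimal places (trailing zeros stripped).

Answer: 0 0 50 0

Derivation:
Executing turtle program step by step:
Start: pos=(0,0), heading=0, pen down
FD 18: (0,0) -> (18,0) [heading=0, draw]
FD 10: (18,0) -> (28,0) [heading=0, draw]
FD 3: (28,0) -> (31,0) [heading=0, draw]
FD 1: (31,0) -> (32,0) [heading=0, draw]
FD 18: (32,0) -> (50,0) [heading=0, draw]
Final: pos=(50,0), heading=0, 5 segment(s) drawn

Segment endpoints: x in {0, 18, 28, 31, 32, 50}, y in {0}
xmin=0, ymin=0, xmax=50, ymax=0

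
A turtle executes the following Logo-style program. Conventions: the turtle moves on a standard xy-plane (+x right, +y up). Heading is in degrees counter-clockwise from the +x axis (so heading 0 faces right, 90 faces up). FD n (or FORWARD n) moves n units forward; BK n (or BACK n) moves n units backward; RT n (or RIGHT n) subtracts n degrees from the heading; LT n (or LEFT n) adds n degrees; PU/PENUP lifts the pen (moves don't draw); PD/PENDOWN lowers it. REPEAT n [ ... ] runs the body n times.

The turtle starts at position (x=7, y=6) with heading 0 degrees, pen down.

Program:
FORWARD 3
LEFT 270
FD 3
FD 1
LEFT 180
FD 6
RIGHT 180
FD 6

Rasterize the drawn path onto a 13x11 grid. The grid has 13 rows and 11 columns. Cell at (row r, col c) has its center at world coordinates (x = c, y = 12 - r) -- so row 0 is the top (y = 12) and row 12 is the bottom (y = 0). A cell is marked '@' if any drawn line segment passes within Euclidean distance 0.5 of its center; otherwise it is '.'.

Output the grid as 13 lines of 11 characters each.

Segment 0: (7,6) -> (10,6)
Segment 1: (10,6) -> (10,3)
Segment 2: (10,3) -> (10,2)
Segment 3: (10,2) -> (10,8)
Segment 4: (10,8) -> (10,2)

Answer: ...........
...........
...........
...........
..........@
..........@
.......@@@@
..........@
..........@
..........@
..........@
...........
...........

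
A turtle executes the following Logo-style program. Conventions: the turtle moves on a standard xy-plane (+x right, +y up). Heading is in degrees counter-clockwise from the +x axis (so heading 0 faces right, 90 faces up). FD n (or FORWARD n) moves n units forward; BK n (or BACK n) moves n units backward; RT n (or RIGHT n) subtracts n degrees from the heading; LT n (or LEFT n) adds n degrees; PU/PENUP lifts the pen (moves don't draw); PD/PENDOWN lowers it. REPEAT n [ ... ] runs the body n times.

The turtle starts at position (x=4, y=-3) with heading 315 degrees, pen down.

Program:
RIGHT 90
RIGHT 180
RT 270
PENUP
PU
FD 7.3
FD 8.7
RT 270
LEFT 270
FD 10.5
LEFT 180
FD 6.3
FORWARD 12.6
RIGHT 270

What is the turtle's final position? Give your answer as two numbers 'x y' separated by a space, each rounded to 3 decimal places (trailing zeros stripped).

Answer: -1.374 2.374

Derivation:
Executing turtle program step by step:
Start: pos=(4,-3), heading=315, pen down
RT 90: heading 315 -> 225
RT 180: heading 225 -> 45
RT 270: heading 45 -> 135
PU: pen up
PU: pen up
FD 7.3: (4,-3) -> (-1.162,2.162) [heading=135, move]
FD 8.7: (-1.162,2.162) -> (-7.314,8.314) [heading=135, move]
RT 270: heading 135 -> 225
LT 270: heading 225 -> 135
FD 10.5: (-7.314,8.314) -> (-14.738,15.738) [heading=135, move]
LT 180: heading 135 -> 315
FD 6.3: (-14.738,15.738) -> (-10.284,11.284) [heading=315, move]
FD 12.6: (-10.284,11.284) -> (-1.374,2.374) [heading=315, move]
RT 270: heading 315 -> 45
Final: pos=(-1.374,2.374), heading=45, 0 segment(s) drawn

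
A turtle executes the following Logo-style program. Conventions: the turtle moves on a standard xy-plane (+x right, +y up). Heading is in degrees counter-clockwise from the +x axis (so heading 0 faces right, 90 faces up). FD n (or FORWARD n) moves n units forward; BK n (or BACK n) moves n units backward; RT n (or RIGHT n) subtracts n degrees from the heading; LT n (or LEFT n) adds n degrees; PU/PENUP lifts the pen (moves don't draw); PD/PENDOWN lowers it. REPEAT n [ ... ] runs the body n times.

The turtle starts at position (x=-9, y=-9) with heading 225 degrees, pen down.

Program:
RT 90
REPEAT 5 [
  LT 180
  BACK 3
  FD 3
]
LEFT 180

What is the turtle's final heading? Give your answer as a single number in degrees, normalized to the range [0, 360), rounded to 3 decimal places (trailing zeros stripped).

Answer: 135

Derivation:
Executing turtle program step by step:
Start: pos=(-9,-9), heading=225, pen down
RT 90: heading 225 -> 135
REPEAT 5 [
  -- iteration 1/5 --
  LT 180: heading 135 -> 315
  BK 3: (-9,-9) -> (-11.121,-6.879) [heading=315, draw]
  FD 3: (-11.121,-6.879) -> (-9,-9) [heading=315, draw]
  -- iteration 2/5 --
  LT 180: heading 315 -> 135
  BK 3: (-9,-9) -> (-6.879,-11.121) [heading=135, draw]
  FD 3: (-6.879,-11.121) -> (-9,-9) [heading=135, draw]
  -- iteration 3/5 --
  LT 180: heading 135 -> 315
  BK 3: (-9,-9) -> (-11.121,-6.879) [heading=315, draw]
  FD 3: (-11.121,-6.879) -> (-9,-9) [heading=315, draw]
  -- iteration 4/5 --
  LT 180: heading 315 -> 135
  BK 3: (-9,-9) -> (-6.879,-11.121) [heading=135, draw]
  FD 3: (-6.879,-11.121) -> (-9,-9) [heading=135, draw]
  -- iteration 5/5 --
  LT 180: heading 135 -> 315
  BK 3: (-9,-9) -> (-11.121,-6.879) [heading=315, draw]
  FD 3: (-11.121,-6.879) -> (-9,-9) [heading=315, draw]
]
LT 180: heading 315 -> 135
Final: pos=(-9,-9), heading=135, 10 segment(s) drawn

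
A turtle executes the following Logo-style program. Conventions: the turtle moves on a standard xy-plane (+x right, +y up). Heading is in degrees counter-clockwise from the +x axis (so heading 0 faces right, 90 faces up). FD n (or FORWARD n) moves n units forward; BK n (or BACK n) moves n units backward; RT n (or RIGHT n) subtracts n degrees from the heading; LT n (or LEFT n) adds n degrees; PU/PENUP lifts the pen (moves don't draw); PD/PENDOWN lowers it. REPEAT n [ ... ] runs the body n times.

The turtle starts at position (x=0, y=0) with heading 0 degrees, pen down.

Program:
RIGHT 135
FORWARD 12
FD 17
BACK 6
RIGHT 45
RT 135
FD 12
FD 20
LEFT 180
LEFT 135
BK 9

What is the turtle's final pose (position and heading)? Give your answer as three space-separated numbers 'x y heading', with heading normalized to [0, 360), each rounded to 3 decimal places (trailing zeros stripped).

Executing turtle program step by step:
Start: pos=(0,0), heading=0, pen down
RT 135: heading 0 -> 225
FD 12: (0,0) -> (-8.485,-8.485) [heading=225, draw]
FD 17: (-8.485,-8.485) -> (-20.506,-20.506) [heading=225, draw]
BK 6: (-20.506,-20.506) -> (-16.263,-16.263) [heading=225, draw]
RT 45: heading 225 -> 180
RT 135: heading 180 -> 45
FD 12: (-16.263,-16.263) -> (-7.778,-7.778) [heading=45, draw]
FD 20: (-7.778,-7.778) -> (6.364,6.364) [heading=45, draw]
LT 180: heading 45 -> 225
LT 135: heading 225 -> 0
BK 9: (6.364,6.364) -> (-2.636,6.364) [heading=0, draw]
Final: pos=(-2.636,6.364), heading=0, 6 segment(s) drawn

Answer: -2.636 6.364 0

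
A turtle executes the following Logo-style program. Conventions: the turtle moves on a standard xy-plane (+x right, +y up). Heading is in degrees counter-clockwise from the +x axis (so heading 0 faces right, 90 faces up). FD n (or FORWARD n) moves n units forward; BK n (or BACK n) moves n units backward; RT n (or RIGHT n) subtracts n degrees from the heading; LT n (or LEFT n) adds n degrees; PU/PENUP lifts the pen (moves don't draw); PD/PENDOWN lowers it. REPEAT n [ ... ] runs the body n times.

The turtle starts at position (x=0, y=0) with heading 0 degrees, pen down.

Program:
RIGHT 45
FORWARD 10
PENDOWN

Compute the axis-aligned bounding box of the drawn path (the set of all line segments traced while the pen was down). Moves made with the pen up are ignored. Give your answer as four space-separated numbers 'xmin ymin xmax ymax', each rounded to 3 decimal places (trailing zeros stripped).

Executing turtle program step by step:
Start: pos=(0,0), heading=0, pen down
RT 45: heading 0 -> 315
FD 10: (0,0) -> (7.071,-7.071) [heading=315, draw]
PD: pen down
Final: pos=(7.071,-7.071), heading=315, 1 segment(s) drawn

Segment endpoints: x in {0, 7.071}, y in {-7.071, 0}
xmin=0, ymin=-7.071, xmax=7.071, ymax=0

Answer: 0 -7.071 7.071 0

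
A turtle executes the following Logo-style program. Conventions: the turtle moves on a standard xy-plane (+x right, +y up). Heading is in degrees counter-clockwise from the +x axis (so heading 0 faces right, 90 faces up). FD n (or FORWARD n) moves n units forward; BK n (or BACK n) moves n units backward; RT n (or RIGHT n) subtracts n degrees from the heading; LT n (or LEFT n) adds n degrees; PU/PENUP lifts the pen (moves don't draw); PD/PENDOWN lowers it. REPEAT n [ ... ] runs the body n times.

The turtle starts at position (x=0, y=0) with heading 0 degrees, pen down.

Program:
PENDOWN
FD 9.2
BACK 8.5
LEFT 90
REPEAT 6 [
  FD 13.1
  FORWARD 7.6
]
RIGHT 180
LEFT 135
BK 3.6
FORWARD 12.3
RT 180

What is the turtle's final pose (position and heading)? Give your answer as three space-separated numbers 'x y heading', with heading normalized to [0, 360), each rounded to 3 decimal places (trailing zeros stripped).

Executing turtle program step by step:
Start: pos=(0,0), heading=0, pen down
PD: pen down
FD 9.2: (0,0) -> (9.2,0) [heading=0, draw]
BK 8.5: (9.2,0) -> (0.7,0) [heading=0, draw]
LT 90: heading 0 -> 90
REPEAT 6 [
  -- iteration 1/6 --
  FD 13.1: (0.7,0) -> (0.7,13.1) [heading=90, draw]
  FD 7.6: (0.7,13.1) -> (0.7,20.7) [heading=90, draw]
  -- iteration 2/6 --
  FD 13.1: (0.7,20.7) -> (0.7,33.8) [heading=90, draw]
  FD 7.6: (0.7,33.8) -> (0.7,41.4) [heading=90, draw]
  -- iteration 3/6 --
  FD 13.1: (0.7,41.4) -> (0.7,54.5) [heading=90, draw]
  FD 7.6: (0.7,54.5) -> (0.7,62.1) [heading=90, draw]
  -- iteration 4/6 --
  FD 13.1: (0.7,62.1) -> (0.7,75.2) [heading=90, draw]
  FD 7.6: (0.7,75.2) -> (0.7,82.8) [heading=90, draw]
  -- iteration 5/6 --
  FD 13.1: (0.7,82.8) -> (0.7,95.9) [heading=90, draw]
  FD 7.6: (0.7,95.9) -> (0.7,103.5) [heading=90, draw]
  -- iteration 6/6 --
  FD 13.1: (0.7,103.5) -> (0.7,116.6) [heading=90, draw]
  FD 7.6: (0.7,116.6) -> (0.7,124.2) [heading=90, draw]
]
RT 180: heading 90 -> 270
LT 135: heading 270 -> 45
BK 3.6: (0.7,124.2) -> (-1.846,121.654) [heading=45, draw]
FD 12.3: (-1.846,121.654) -> (6.852,130.352) [heading=45, draw]
RT 180: heading 45 -> 225
Final: pos=(6.852,130.352), heading=225, 16 segment(s) drawn

Answer: 6.852 130.352 225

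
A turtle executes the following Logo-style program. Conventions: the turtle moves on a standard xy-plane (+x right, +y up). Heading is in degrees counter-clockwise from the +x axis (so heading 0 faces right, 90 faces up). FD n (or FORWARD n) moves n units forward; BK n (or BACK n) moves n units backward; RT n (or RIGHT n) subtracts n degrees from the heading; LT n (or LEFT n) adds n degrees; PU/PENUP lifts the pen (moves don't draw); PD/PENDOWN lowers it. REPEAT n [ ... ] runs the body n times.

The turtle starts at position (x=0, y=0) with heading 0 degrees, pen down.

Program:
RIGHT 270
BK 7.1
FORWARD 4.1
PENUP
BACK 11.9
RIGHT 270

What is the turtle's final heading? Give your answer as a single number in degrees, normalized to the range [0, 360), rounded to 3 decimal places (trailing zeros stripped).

Executing turtle program step by step:
Start: pos=(0,0), heading=0, pen down
RT 270: heading 0 -> 90
BK 7.1: (0,0) -> (0,-7.1) [heading=90, draw]
FD 4.1: (0,-7.1) -> (0,-3) [heading=90, draw]
PU: pen up
BK 11.9: (0,-3) -> (0,-14.9) [heading=90, move]
RT 270: heading 90 -> 180
Final: pos=(0,-14.9), heading=180, 2 segment(s) drawn

Answer: 180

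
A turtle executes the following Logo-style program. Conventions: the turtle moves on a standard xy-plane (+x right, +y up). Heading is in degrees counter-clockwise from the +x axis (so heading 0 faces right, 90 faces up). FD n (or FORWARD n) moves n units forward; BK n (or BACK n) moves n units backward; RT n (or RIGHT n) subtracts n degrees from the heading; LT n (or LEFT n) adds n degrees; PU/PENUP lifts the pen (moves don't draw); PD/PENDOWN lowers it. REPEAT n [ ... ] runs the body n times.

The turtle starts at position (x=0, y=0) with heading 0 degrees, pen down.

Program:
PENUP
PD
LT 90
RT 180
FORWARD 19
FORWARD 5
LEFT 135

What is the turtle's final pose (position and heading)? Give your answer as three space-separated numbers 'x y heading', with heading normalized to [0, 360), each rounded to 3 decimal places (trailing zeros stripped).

Executing turtle program step by step:
Start: pos=(0,0), heading=0, pen down
PU: pen up
PD: pen down
LT 90: heading 0 -> 90
RT 180: heading 90 -> 270
FD 19: (0,0) -> (0,-19) [heading=270, draw]
FD 5: (0,-19) -> (0,-24) [heading=270, draw]
LT 135: heading 270 -> 45
Final: pos=(0,-24), heading=45, 2 segment(s) drawn

Answer: 0 -24 45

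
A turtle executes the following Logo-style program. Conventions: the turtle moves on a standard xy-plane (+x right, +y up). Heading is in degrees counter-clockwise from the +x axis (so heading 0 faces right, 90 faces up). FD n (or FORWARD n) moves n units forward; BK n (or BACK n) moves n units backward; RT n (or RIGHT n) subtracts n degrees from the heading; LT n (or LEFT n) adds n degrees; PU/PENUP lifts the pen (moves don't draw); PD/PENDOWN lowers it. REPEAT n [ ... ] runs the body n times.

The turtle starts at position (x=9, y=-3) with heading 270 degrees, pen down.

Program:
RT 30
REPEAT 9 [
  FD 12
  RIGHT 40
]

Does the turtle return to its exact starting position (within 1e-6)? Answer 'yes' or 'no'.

Executing turtle program step by step:
Start: pos=(9,-3), heading=270, pen down
RT 30: heading 270 -> 240
REPEAT 9 [
  -- iteration 1/9 --
  FD 12: (9,-3) -> (3,-13.392) [heading=240, draw]
  RT 40: heading 240 -> 200
  -- iteration 2/9 --
  FD 12: (3,-13.392) -> (-8.276,-17.497) [heading=200, draw]
  RT 40: heading 200 -> 160
  -- iteration 3/9 --
  FD 12: (-8.276,-17.497) -> (-19.553,-13.392) [heading=160, draw]
  RT 40: heading 160 -> 120
  -- iteration 4/9 --
  FD 12: (-19.553,-13.392) -> (-25.553,-3) [heading=120, draw]
  RT 40: heading 120 -> 80
  -- iteration 5/9 --
  FD 12: (-25.553,-3) -> (-23.469,8.818) [heading=80, draw]
  RT 40: heading 80 -> 40
  -- iteration 6/9 --
  FD 12: (-23.469,8.818) -> (-14.276,16.531) [heading=40, draw]
  RT 40: heading 40 -> 0
  -- iteration 7/9 --
  FD 12: (-14.276,16.531) -> (-2.276,16.531) [heading=0, draw]
  RT 40: heading 0 -> 320
  -- iteration 8/9 --
  FD 12: (-2.276,16.531) -> (6.916,8.818) [heading=320, draw]
  RT 40: heading 320 -> 280
  -- iteration 9/9 --
  FD 12: (6.916,8.818) -> (9,-3) [heading=280, draw]
  RT 40: heading 280 -> 240
]
Final: pos=(9,-3), heading=240, 9 segment(s) drawn

Start position: (9, -3)
Final position: (9, -3)
Distance = 0; < 1e-6 -> CLOSED

Answer: yes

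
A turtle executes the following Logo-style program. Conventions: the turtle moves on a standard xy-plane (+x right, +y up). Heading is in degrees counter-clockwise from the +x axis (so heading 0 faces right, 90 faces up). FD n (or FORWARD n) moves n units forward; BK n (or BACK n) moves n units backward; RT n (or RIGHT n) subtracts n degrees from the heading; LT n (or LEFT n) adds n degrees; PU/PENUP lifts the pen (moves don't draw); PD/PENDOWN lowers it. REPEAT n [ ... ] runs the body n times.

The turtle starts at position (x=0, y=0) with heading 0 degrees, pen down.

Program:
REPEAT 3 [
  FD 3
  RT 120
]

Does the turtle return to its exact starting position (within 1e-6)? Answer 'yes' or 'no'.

Executing turtle program step by step:
Start: pos=(0,0), heading=0, pen down
REPEAT 3 [
  -- iteration 1/3 --
  FD 3: (0,0) -> (3,0) [heading=0, draw]
  RT 120: heading 0 -> 240
  -- iteration 2/3 --
  FD 3: (3,0) -> (1.5,-2.598) [heading=240, draw]
  RT 120: heading 240 -> 120
  -- iteration 3/3 --
  FD 3: (1.5,-2.598) -> (0,0) [heading=120, draw]
  RT 120: heading 120 -> 0
]
Final: pos=(0,0), heading=0, 3 segment(s) drawn

Start position: (0, 0)
Final position: (0, 0)
Distance = 0; < 1e-6 -> CLOSED

Answer: yes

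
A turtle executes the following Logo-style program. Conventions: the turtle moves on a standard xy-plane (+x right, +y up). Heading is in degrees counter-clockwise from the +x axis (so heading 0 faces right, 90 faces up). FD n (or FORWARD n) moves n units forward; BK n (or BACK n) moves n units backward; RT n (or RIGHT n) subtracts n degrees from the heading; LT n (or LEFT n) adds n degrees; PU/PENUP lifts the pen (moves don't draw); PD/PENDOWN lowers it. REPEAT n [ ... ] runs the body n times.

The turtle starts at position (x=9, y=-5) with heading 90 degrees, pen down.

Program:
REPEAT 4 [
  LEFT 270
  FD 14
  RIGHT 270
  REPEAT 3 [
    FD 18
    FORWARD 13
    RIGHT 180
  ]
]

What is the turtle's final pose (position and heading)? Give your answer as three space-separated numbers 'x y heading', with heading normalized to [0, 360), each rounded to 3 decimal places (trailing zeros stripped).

Answer: 9 -5 90

Derivation:
Executing turtle program step by step:
Start: pos=(9,-5), heading=90, pen down
REPEAT 4 [
  -- iteration 1/4 --
  LT 270: heading 90 -> 0
  FD 14: (9,-5) -> (23,-5) [heading=0, draw]
  RT 270: heading 0 -> 90
  REPEAT 3 [
    -- iteration 1/3 --
    FD 18: (23,-5) -> (23,13) [heading=90, draw]
    FD 13: (23,13) -> (23,26) [heading=90, draw]
    RT 180: heading 90 -> 270
    -- iteration 2/3 --
    FD 18: (23,26) -> (23,8) [heading=270, draw]
    FD 13: (23,8) -> (23,-5) [heading=270, draw]
    RT 180: heading 270 -> 90
    -- iteration 3/3 --
    FD 18: (23,-5) -> (23,13) [heading=90, draw]
    FD 13: (23,13) -> (23,26) [heading=90, draw]
    RT 180: heading 90 -> 270
  ]
  -- iteration 2/4 --
  LT 270: heading 270 -> 180
  FD 14: (23,26) -> (9,26) [heading=180, draw]
  RT 270: heading 180 -> 270
  REPEAT 3 [
    -- iteration 1/3 --
    FD 18: (9,26) -> (9,8) [heading=270, draw]
    FD 13: (9,8) -> (9,-5) [heading=270, draw]
    RT 180: heading 270 -> 90
    -- iteration 2/3 --
    FD 18: (9,-5) -> (9,13) [heading=90, draw]
    FD 13: (9,13) -> (9,26) [heading=90, draw]
    RT 180: heading 90 -> 270
    -- iteration 3/3 --
    FD 18: (9,26) -> (9,8) [heading=270, draw]
    FD 13: (9,8) -> (9,-5) [heading=270, draw]
    RT 180: heading 270 -> 90
  ]
  -- iteration 3/4 --
  LT 270: heading 90 -> 0
  FD 14: (9,-5) -> (23,-5) [heading=0, draw]
  RT 270: heading 0 -> 90
  REPEAT 3 [
    -- iteration 1/3 --
    FD 18: (23,-5) -> (23,13) [heading=90, draw]
    FD 13: (23,13) -> (23,26) [heading=90, draw]
    RT 180: heading 90 -> 270
    -- iteration 2/3 --
    FD 18: (23,26) -> (23,8) [heading=270, draw]
    FD 13: (23,8) -> (23,-5) [heading=270, draw]
    RT 180: heading 270 -> 90
    -- iteration 3/3 --
    FD 18: (23,-5) -> (23,13) [heading=90, draw]
    FD 13: (23,13) -> (23,26) [heading=90, draw]
    RT 180: heading 90 -> 270
  ]
  -- iteration 4/4 --
  LT 270: heading 270 -> 180
  FD 14: (23,26) -> (9,26) [heading=180, draw]
  RT 270: heading 180 -> 270
  REPEAT 3 [
    -- iteration 1/3 --
    FD 18: (9,26) -> (9,8) [heading=270, draw]
    FD 13: (9,8) -> (9,-5) [heading=270, draw]
    RT 180: heading 270 -> 90
    -- iteration 2/3 --
    FD 18: (9,-5) -> (9,13) [heading=90, draw]
    FD 13: (9,13) -> (9,26) [heading=90, draw]
    RT 180: heading 90 -> 270
    -- iteration 3/3 --
    FD 18: (9,26) -> (9,8) [heading=270, draw]
    FD 13: (9,8) -> (9,-5) [heading=270, draw]
    RT 180: heading 270 -> 90
  ]
]
Final: pos=(9,-5), heading=90, 28 segment(s) drawn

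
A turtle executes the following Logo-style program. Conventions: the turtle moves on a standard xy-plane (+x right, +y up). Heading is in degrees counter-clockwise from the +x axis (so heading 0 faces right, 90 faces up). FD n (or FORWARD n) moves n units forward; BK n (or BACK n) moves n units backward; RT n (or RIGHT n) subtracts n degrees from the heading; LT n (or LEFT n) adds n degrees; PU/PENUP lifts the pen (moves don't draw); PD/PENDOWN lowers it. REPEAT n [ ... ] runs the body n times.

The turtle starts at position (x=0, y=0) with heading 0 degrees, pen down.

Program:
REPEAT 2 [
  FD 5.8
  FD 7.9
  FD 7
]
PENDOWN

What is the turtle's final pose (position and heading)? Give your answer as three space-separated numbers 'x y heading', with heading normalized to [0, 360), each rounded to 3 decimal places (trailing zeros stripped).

Executing turtle program step by step:
Start: pos=(0,0), heading=0, pen down
REPEAT 2 [
  -- iteration 1/2 --
  FD 5.8: (0,0) -> (5.8,0) [heading=0, draw]
  FD 7.9: (5.8,0) -> (13.7,0) [heading=0, draw]
  FD 7: (13.7,0) -> (20.7,0) [heading=0, draw]
  -- iteration 2/2 --
  FD 5.8: (20.7,0) -> (26.5,0) [heading=0, draw]
  FD 7.9: (26.5,0) -> (34.4,0) [heading=0, draw]
  FD 7: (34.4,0) -> (41.4,0) [heading=0, draw]
]
PD: pen down
Final: pos=(41.4,0), heading=0, 6 segment(s) drawn

Answer: 41.4 0 0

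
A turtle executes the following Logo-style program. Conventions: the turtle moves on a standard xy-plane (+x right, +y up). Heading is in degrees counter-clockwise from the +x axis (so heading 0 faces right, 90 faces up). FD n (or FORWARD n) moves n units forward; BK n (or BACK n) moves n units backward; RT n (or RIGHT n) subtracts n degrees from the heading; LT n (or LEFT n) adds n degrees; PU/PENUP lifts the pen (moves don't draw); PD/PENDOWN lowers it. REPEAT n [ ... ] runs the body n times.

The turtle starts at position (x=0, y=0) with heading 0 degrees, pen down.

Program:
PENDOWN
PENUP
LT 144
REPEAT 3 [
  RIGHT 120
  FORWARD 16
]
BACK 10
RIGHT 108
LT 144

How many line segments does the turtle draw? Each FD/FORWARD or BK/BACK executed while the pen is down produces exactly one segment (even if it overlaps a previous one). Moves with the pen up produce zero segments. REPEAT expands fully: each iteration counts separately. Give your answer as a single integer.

Executing turtle program step by step:
Start: pos=(0,0), heading=0, pen down
PD: pen down
PU: pen up
LT 144: heading 0 -> 144
REPEAT 3 [
  -- iteration 1/3 --
  RT 120: heading 144 -> 24
  FD 16: (0,0) -> (14.617,6.508) [heading=24, move]
  -- iteration 2/3 --
  RT 120: heading 24 -> 264
  FD 16: (14.617,6.508) -> (12.944,-9.405) [heading=264, move]
  -- iteration 3/3 --
  RT 120: heading 264 -> 144
  FD 16: (12.944,-9.405) -> (0,0) [heading=144, move]
]
BK 10: (0,0) -> (8.09,-5.878) [heading=144, move]
RT 108: heading 144 -> 36
LT 144: heading 36 -> 180
Final: pos=(8.09,-5.878), heading=180, 0 segment(s) drawn
Segments drawn: 0

Answer: 0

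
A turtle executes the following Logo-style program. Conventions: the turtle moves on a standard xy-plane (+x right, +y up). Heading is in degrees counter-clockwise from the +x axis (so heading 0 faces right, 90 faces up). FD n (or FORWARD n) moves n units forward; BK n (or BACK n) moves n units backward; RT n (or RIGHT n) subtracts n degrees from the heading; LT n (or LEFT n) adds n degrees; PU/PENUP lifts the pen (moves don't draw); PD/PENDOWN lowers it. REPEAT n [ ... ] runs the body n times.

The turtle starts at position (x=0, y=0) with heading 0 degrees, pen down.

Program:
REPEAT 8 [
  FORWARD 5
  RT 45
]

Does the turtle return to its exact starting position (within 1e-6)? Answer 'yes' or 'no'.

Answer: yes

Derivation:
Executing turtle program step by step:
Start: pos=(0,0), heading=0, pen down
REPEAT 8 [
  -- iteration 1/8 --
  FD 5: (0,0) -> (5,0) [heading=0, draw]
  RT 45: heading 0 -> 315
  -- iteration 2/8 --
  FD 5: (5,0) -> (8.536,-3.536) [heading=315, draw]
  RT 45: heading 315 -> 270
  -- iteration 3/8 --
  FD 5: (8.536,-3.536) -> (8.536,-8.536) [heading=270, draw]
  RT 45: heading 270 -> 225
  -- iteration 4/8 --
  FD 5: (8.536,-8.536) -> (5,-12.071) [heading=225, draw]
  RT 45: heading 225 -> 180
  -- iteration 5/8 --
  FD 5: (5,-12.071) -> (0,-12.071) [heading=180, draw]
  RT 45: heading 180 -> 135
  -- iteration 6/8 --
  FD 5: (0,-12.071) -> (-3.536,-8.536) [heading=135, draw]
  RT 45: heading 135 -> 90
  -- iteration 7/8 --
  FD 5: (-3.536,-8.536) -> (-3.536,-3.536) [heading=90, draw]
  RT 45: heading 90 -> 45
  -- iteration 8/8 --
  FD 5: (-3.536,-3.536) -> (0,0) [heading=45, draw]
  RT 45: heading 45 -> 0
]
Final: pos=(0,0), heading=0, 8 segment(s) drawn

Start position: (0, 0)
Final position: (0, 0)
Distance = 0; < 1e-6 -> CLOSED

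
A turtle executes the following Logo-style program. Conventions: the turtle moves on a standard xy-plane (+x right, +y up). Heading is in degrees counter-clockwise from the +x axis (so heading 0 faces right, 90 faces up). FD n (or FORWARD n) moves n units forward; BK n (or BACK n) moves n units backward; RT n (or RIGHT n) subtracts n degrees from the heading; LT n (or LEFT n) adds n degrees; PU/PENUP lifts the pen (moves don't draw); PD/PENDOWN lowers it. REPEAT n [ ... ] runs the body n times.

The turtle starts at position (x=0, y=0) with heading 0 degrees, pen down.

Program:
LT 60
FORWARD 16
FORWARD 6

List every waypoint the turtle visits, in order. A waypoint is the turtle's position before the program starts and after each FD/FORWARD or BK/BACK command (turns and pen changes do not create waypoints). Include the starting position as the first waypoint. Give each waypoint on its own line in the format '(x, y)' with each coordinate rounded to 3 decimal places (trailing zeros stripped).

Executing turtle program step by step:
Start: pos=(0,0), heading=0, pen down
LT 60: heading 0 -> 60
FD 16: (0,0) -> (8,13.856) [heading=60, draw]
FD 6: (8,13.856) -> (11,19.053) [heading=60, draw]
Final: pos=(11,19.053), heading=60, 2 segment(s) drawn
Waypoints (3 total):
(0, 0)
(8, 13.856)
(11, 19.053)

Answer: (0, 0)
(8, 13.856)
(11, 19.053)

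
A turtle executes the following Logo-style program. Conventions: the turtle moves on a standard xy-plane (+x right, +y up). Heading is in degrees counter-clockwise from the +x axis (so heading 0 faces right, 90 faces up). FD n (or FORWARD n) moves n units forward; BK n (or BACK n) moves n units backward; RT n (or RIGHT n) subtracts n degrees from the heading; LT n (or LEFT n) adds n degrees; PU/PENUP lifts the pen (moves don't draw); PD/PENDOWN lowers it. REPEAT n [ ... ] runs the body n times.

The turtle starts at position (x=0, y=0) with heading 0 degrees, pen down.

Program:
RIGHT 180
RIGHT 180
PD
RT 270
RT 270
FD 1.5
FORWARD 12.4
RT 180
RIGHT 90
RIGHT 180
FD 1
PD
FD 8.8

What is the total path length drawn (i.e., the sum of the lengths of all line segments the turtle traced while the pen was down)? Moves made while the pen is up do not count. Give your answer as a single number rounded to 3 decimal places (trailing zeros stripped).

Answer: 23.7

Derivation:
Executing turtle program step by step:
Start: pos=(0,0), heading=0, pen down
RT 180: heading 0 -> 180
RT 180: heading 180 -> 0
PD: pen down
RT 270: heading 0 -> 90
RT 270: heading 90 -> 180
FD 1.5: (0,0) -> (-1.5,0) [heading=180, draw]
FD 12.4: (-1.5,0) -> (-13.9,0) [heading=180, draw]
RT 180: heading 180 -> 0
RT 90: heading 0 -> 270
RT 180: heading 270 -> 90
FD 1: (-13.9,0) -> (-13.9,1) [heading=90, draw]
PD: pen down
FD 8.8: (-13.9,1) -> (-13.9,9.8) [heading=90, draw]
Final: pos=(-13.9,9.8), heading=90, 4 segment(s) drawn

Segment lengths:
  seg 1: (0,0) -> (-1.5,0), length = 1.5
  seg 2: (-1.5,0) -> (-13.9,0), length = 12.4
  seg 3: (-13.9,0) -> (-13.9,1), length = 1
  seg 4: (-13.9,1) -> (-13.9,9.8), length = 8.8
Total = 23.7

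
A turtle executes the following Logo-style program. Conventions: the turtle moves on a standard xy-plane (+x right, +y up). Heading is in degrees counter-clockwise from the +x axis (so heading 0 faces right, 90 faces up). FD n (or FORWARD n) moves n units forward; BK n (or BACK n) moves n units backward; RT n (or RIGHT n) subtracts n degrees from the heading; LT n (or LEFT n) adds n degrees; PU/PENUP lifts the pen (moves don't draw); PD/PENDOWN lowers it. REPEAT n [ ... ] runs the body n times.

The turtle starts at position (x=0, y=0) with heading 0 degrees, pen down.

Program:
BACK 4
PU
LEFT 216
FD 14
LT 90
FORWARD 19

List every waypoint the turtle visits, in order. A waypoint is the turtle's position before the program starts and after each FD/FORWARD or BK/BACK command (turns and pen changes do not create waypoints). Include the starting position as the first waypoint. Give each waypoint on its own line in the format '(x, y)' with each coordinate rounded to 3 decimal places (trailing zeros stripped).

Answer: (0, 0)
(-4, 0)
(-15.326, -8.229)
(-4.158, -23.6)

Derivation:
Executing turtle program step by step:
Start: pos=(0,0), heading=0, pen down
BK 4: (0,0) -> (-4,0) [heading=0, draw]
PU: pen up
LT 216: heading 0 -> 216
FD 14: (-4,0) -> (-15.326,-8.229) [heading=216, move]
LT 90: heading 216 -> 306
FD 19: (-15.326,-8.229) -> (-4.158,-23.6) [heading=306, move]
Final: pos=(-4.158,-23.6), heading=306, 1 segment(s) drawn
Waypoints (4 total):
(0, 0)
(-4, 0)
(-15.326, -8.229)
(-4.158, -23.6)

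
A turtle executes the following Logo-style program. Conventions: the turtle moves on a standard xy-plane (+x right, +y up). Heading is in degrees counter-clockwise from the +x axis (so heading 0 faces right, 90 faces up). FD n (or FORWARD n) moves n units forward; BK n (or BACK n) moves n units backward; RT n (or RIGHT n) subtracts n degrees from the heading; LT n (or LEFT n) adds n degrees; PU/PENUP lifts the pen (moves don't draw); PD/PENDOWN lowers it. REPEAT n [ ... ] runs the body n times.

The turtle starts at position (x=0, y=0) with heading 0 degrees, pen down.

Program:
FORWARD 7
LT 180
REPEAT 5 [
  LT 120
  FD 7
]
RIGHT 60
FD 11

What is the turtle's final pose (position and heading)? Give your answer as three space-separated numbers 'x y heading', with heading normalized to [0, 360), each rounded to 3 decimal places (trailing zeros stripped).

Executing turtle program step by step:
Start: pos=(0,0), heading=0, pen down
FD 7: (0,0) -> (7,0) [heading=0, draw]
LT 180: heading 0 -> 180
REPEAT 5 [
  -- iteration 1/5 --
  LT 120: heading 180 -> 300
  FD 7: (7,0) -> (10.5,-6.062) [heading=300, draw]
  -- iteration 2/5 --
  LT 120: heading 300 -> 60
  FD 7: (10.5,-6.062) -> (14,0) [heading=60, draw]
  -- iteration 3/5 --
  LT 120: heading 60 -> 180
  FD 7: (14,0) -> (7,0) [heading=180, draw]
  -- iteration 4/5 --
  LT 120: heading 180 -> 300
  FD 7: (7,0) -> (10.5,-6.062) [heading=300, draw]
  -- iteration 5/5 --
  LT 120: heading 300 -> 60
  FD 7: (10.5,-6.062) -> (14,0) [heading=60, draw]
]
RT 60: heading 60 -> 0
FD 11: (14,0) -> (25,0) [heading=0, draw]
Final: pos=(25,0), heading=0, 7 segment(s) drawn

Answer: 25 0 0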